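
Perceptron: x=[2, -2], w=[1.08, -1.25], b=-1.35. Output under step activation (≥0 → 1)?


z = (2)·(1.08) + (-2)·(-1.25) - 1.35
  = 3.31
step(z) = 1 (z≥0)

1


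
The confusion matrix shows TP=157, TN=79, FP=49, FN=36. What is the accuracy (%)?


Accuracy = (TP+TN)/(TP+TN+FP+FN)
= (157+79)/(321)
= 236/321 = 73.52%

73.52%


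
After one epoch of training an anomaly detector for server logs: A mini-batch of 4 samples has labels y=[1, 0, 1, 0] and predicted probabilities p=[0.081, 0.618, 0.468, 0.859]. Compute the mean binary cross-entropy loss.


L[0] = -ln(0.081) = 2.5133
L[1] = -ln(1-0.618) = -ln(0.382) = 0.9623
L[2] = -ln(0.468) = 0.7593
L[3] = -ln(1-0.859) = -ln(0.141) = 1.959
mean = (2.5133 + 0.9623 + 0.7593 + 1.959)/4 = 1.5485

1.5485


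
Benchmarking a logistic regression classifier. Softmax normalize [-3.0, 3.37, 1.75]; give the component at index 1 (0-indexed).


Exponentials: e^-3.0=0.0498, e^3.37=29.0785, e^1.75=5.7546
Sum = 34.8829
Softmax = [0.0014, 0.8336, 0.165]
p[1] = 29.0785/34.8829 = 0.8336

0.8336


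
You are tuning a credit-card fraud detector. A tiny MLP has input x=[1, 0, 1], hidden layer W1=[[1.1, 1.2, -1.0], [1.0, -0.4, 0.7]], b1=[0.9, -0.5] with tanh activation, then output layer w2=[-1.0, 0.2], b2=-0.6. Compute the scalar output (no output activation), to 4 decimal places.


z1[0] = (1.1)·(1) + (1.2)·(0) + (-1.0)·(1) + 0.9 = 1.0
z1[1] = (1.0)·(1) + (-0.4)·(0) + (0.7)·(1) - 0.5 = 1.2
h = tanh(z1) = [0.7616, 0.8337]
output = (-1.0)·(0.7616) + (0.2)·(0.8337) - 0.6 = -1.1949

-1.1949


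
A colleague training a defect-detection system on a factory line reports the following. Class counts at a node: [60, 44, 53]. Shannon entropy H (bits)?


Probabilities: [60/157, 44/157, 53/157] ≈ [0.3822, 0.2803, 0.3376]
H = -((60/157)·log₂(60/157) + (44/157)·log₂(44/157) + (53/157)·log₂(53/157))
  = 1.5735 bits

1.5735 bits


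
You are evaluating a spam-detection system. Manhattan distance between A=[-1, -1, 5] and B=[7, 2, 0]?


d = |-1-7| + |-1-2| + |5-0|
  = 8 + 3 + 5
  = 16

16


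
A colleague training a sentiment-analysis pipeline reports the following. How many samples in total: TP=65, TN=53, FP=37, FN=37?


Total = TP + TN + FP + FN
= 65 + 53 + 37 + 37
= 192
(Predicted positive: 102, predicted negative: 90)

192


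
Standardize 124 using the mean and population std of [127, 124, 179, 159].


μ = 147.25, σ = 22.8951
z = (124 - 147.25)/22.8951 = -1.0155

-1.0155


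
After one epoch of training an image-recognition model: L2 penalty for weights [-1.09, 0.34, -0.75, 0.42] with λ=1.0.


‖w‖₂² = (-1.09)² + (0.34)² + (-0.75)² + (0.42)²
     = 1.1881 + 0.1156 + 0.5625 + 0.1764
     = 2.0426
λ·‖w‖₂² = 1.0·2.0426 = 2.0426

2.0426


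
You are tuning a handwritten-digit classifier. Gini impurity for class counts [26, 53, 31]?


Probabilities: [26/110, 53/110, 31/110] ≈ [0.2364, 0.4818, 0.2818]
Σpᵢ² = (676 + 2809 + 961)/110² = 4446/12100
Gini = 1 - Σpᵢ² = 1 - 4446/12100 = 0.6326

0.6326


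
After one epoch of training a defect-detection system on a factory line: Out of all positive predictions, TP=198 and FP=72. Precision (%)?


Precision = TP/(TP+FP)
= 198/(198+72)
= 198/270 = 73.33%

73.33%


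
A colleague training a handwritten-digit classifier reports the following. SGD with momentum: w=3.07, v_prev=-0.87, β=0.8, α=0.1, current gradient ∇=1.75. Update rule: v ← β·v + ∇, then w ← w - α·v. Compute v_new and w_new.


v_new = 0.8·-0.87 + 1.75 = -0.696 + 1.75 = 1.054
w_new = 3.07 - 0.1·1.054 = 3.07 - 0.1054 = 2.9646

v_new=1.054, w_new=2.9646


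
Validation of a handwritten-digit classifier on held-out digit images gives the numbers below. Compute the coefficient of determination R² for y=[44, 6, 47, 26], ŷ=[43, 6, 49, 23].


ȳ = 30.75
SS_res = Σ(y-ŷ)² = 14
SS_tot = Σ(y-ȳ)² = 1074.75
R² = 1 - SS_res/SS_tot = 1 - 0.013 = 0.987

0.987


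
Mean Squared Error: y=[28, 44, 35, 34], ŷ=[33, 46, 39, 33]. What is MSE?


Squared errors: (28-33)²=25, (44-46)²=4, (35-39)²=16, (34-33)²=1
Sum = 46
MSE = 46/4 = 23/2

23/2


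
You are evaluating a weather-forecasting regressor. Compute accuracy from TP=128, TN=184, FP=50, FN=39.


Accuracy = (TP+TN)/(TP+TN+FP+FN)
= (128+184)/(401)
= 312/401 = 77.81%

77.81%


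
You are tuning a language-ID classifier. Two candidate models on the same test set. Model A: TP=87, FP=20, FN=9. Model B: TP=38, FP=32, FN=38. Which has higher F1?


Model A: P=87/107=0.8131, R=87/96=0.9062, F1=2PR/(P+R)=2TP/(2TP+FP+FN)=174/203=0.8571
Model B: P=38/70=0.5429, R=38/76=0.5, F1=2PR/(P+R)=2TP/(2TP+FP+FN)=76/146=0.5205
0.8571 > 0.5205 → Model A

Model A


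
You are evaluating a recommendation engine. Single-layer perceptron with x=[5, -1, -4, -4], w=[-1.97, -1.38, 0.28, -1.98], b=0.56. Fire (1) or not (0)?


z = (5)·(-1.97) + (-1)·(-1.38) + (-4)·(0.28) + (-4)·(-1.98) + 0.56
  = -1.11
step(z) = 0 (z<0)

0


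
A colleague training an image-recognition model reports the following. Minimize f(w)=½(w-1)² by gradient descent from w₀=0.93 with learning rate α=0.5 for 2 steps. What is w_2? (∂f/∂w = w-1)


step 1: grad = 0.93-1 = -0.07; w = 0.93 - 0.5·(-0.07) = 0.965
step 2: grad = 0.965-1 = -0.035; w = 0.965 - 0.5·(-0.035) = 0.9825

0.9825


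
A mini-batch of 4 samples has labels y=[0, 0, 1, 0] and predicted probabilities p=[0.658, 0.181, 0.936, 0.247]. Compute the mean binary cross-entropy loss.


L[0] = -ln(1-0.658) = -ln(0.342) = 1.0729
L[1] = -ln(1-0.181) = -ln(0.819) = 0.1997
L[2] = -ln(0.936) = 0.0661
L[3] = -ln(1-0.247) = -ln(0.753) = 0.2837
mean = (1.0729 + 0.1997 + 0.0661 + 0.2837)/4 = 0.4056

0.4056


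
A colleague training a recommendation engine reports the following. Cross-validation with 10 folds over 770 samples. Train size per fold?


Fold size = 770/10 = 77
Training per fold = 770 - 77 = 693

693


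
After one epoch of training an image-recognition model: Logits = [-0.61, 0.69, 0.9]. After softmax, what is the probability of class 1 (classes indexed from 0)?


Exponentials: e^-0.61=0.5434, e^0.69=1.9937, e^0.9=2.4596
Sum = 4.9967
Softmax = [0.1087, 0.399, 0.4922]
p[1] = 1.9937/4.9967 = 0.399

0.399


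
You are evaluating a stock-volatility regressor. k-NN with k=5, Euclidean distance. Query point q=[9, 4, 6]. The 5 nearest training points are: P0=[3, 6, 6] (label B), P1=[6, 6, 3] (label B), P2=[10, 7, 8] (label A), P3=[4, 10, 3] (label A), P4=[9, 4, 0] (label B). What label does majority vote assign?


d(q,P0) = 6.3246  (label B)
d(q,P1) = 4.6904  (label B)
d(q,P2) = 3.7417  (label A)
d(q,P3) = 8.3666  (label A)
d(q,P4) = 6.0  (label B)
Votes: A=2, B=3
Majority → B

B


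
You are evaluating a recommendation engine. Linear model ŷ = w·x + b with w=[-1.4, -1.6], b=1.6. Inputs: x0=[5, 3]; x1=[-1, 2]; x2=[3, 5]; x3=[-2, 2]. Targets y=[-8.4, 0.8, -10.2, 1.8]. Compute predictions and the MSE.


ŷ0 = (-1.4)·(5) + (-1.6)·(3) + 1.6 = -10.2
ŷ1 = (-1.4)·(-1) + (-1.6)·(2) + 1.6 = -0.2
ŷ2 = (-1.4)·(3) + (-1.6)·(5) + 1.6 = -10.6
ŷ3 = (-1.4)·(-2) + (-1.6)·(2) + 1.6 = 1.2
errors² = [3.24, 1.0, 0.16, 0.36]
MSE = 4.7600/4 = 1.19

1.19


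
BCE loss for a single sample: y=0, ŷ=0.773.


BCE = -[y·ln(p) + (1-y)·ln(1-p)]
= -0 - 1·ln(1-0.773)
= -ln(0.227) = 1.4828

1.4828


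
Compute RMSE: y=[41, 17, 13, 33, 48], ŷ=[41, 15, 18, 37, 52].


MSE = 61/5 = 12.2
RMSE = √(61/5) = 3.4928

3.4928


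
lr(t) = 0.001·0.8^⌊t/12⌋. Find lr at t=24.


n_drops = ⌊24/12⌋ = 2
lr = 0.001·0.8^2 = 0.001·0.64 = 0.00064

0.00064


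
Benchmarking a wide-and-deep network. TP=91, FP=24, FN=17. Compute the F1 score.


Precision = 91/115 = 0.7913
Recall = 91/108 = 0.8426
F1 = 2·P·R/(P+R) = 2·TP/(2·TP+FP+FN) = 182/(182+24+17) = 182/223 = 0.8161

0.8161


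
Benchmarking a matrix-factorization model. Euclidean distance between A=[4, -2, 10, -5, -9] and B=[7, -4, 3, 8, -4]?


d = √((4-7)² + (-2+ 4)² + (10-3)² + (-5-8)² + (-9+ 4)²)
  = √(9 + 4 + 49 + 169 + 25)
  = √256 = 16.0

16.0


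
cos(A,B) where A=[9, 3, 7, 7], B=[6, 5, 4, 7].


A·B = 9·6 + 3·5 + 7·4 + 7·7 = 146
‖A‖ = √188 = 13.7113, ‖B‖ = √126 = 11.225
cos = 146/(√188·√126) = 146/√23688 = 0.9486

0.9486


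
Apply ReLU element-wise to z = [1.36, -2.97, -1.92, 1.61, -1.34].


ReLU(1.36) = max(0, 1.36) = 1.36
ReLU(-2.97) = max(0, -2.97) = 0.0
ReLU(-1.92) = max(0, -1.92) = 0.0
ReLU(1.61) = max(0, 1.61) = 1.61
ReLU(-1.34) = max(0, -1.34) = 0.0
result = [1.36, 0.0, 0.0, 1.61, 0.0]

[1.36, 0.0, 0.0, 1.61, 0.0]


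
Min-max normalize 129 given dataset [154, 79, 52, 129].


min=52, max=154
(129-52)/(154-52) = 77/102 = 0.7549

0.7549


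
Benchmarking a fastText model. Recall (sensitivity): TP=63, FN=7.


Recall = TP/(TP+FN)
= 63/(63+7)
= 63/70 = 90.0%

90.0%


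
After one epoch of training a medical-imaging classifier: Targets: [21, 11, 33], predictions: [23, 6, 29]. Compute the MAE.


Absolute errors: |21-23|=2, |11-6|=5, |33-29|=4
Sum = 11
MAE = 11/3 = 11/3

11/3


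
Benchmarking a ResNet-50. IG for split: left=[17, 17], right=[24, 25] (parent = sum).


Parent = [41, 42], H_parent = 0.9999
H_left = 1 (n=34), H_right = 0.9997 (n=49)
H_children = (34/83)·1 + (49/83)·0.9997 = 0.9998
IG = 0.9999 - 0.9998 = 0.0001

0.0001


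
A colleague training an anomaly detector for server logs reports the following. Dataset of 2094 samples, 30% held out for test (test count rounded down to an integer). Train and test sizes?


Test = ⌊2094·30/100⌋ = 628
Train = 2094 - 628 = 1466

Train: 1466, Test: 628


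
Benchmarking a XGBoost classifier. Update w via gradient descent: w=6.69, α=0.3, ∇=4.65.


w_new = w - α·∇
= 6.69 - 0.3·4.65
= 6.69 - 1.395
= 5.295

5.295


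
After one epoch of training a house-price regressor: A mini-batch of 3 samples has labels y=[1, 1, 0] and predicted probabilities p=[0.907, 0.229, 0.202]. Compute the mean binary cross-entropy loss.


L[0] = -ln(0.907) = 0.0976
L[1] = -ln(0.229) = 1.474
L[2] = -ln(1-0.202) = -ln(0.798) = 0.2256
mean = (0.0976 + 1.474 + 0.2256)/3 = 0.5991

0.5991


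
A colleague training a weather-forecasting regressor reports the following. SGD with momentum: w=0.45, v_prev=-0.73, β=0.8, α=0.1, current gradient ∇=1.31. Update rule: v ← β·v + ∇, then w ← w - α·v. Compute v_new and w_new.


v_new = 0.8·-0.73 + 1.31 = -0.584 + 1.31 = 0.726
w_new = 0.45 - 0.1·0.726 = 0.45 - 0.0726 = 0.3774

v_new=0.726, w_new=0.3774


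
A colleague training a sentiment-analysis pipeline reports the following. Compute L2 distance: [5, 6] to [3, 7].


d = √((5-3)² + (6-7)²)
  = √(4 + 1)
  = √5 = 2.2361

2.2361


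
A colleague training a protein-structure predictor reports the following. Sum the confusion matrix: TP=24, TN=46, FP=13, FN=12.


Total = TP + TN + FP + FN
= 24 + 46 + 13 + 12
= 95
(Predicted positive: 37, predicted negative: 58)

95


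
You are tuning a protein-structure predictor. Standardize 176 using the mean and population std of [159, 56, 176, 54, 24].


μ = 93.8, σ = 61.47
z = (176 - 93.8)/61.47 = 1.3372

1.3372


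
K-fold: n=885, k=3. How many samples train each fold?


Fold size = 885/3 = 295
Training per fold = 885 - 295 = 590

590


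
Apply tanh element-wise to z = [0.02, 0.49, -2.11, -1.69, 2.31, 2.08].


tanh(0.02) = 0.02
tanh(0.49) = 0.4542
tanh(-2.11) = -0.971
tanh(-1.69) = -0.9341
tanh(2.31) = 0.9805
tanh(2.08) = 0.9693
result = [0.02, 0.4542, -0.971, -0.9341, 0.9805, 0.9693]

[0.02, 0.4542, -0.971, -0.9341, 0.9805, 0.9693]


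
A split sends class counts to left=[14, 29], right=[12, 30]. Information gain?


Parent = [26, 59], H_parent = 0.8884
H_left = 0.9103 (n=43), H_right = 0.8631 (n=42)
H_children = (43/85)·0.9103 + (42/85)·0.8631 = 0.887
IG = 0.8884 - 0.887 = 0.0014

0.0014


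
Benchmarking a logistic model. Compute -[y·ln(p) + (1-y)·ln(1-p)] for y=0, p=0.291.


BCE = -[y·ln(p) + (1-y)·ln(1-p)]
= -0 - 1·ln(1-0.291)
= -ln(0.709) = 0.3439

0.3439


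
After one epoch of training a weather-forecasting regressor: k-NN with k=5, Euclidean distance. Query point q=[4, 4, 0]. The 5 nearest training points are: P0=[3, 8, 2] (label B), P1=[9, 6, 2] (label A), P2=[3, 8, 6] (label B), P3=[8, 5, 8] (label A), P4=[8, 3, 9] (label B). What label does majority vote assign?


d(q,P0) = 4.5826  (label B)
d(q,P1) = 5.7446  (label A)
d(q,P2) = 7.2801  (label B)
d(q,P3) = 9.0  (label A)
d(q,P4) = 9.8995  (label B)
Votes: A=2, B=3
Majority → B

B


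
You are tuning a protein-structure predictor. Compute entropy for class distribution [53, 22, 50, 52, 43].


Probabilities: [53/220, 22/220, 50/220, 52/220, 43/220] ≈ [0.2409, 0.1, 0.2273, 0.2364, 0.1955]
H = -((53/220)·log₂(53/220) + (22/220)·log₂(22/220) + (50/220)·log₂(50/220) + (52/220)·log₂(52/220) + (43/220)·log₂(43/220))
  = 2.2648 bits

2.2648 bits


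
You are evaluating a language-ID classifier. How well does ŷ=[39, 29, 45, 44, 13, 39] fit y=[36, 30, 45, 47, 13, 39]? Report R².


ȳ = 35
SS_res = Σ(y-ŷ)² = 19
SS_tot = Σ(y-ȳ)² = 770
R² = 1 - SS_res/SS_tot = 1 - 0.0247 = 0.9753

0.9753


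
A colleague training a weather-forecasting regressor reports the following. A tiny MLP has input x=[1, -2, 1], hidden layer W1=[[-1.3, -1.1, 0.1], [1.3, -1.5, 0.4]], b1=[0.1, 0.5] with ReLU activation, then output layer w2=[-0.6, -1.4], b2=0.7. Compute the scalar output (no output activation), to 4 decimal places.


z1[0] = (-1.3)·(1) + (-1.1)·(-2) + (0.1)·(1) + 0.1 = 1.1
z1[1] = (1.3)·(1) + (-1.5)·(-2) + (0.4)·(1) + 0.5 = 5.2
h = ReLU(z1) = [1.1, 5.2]
output = (-0.6)·(1.1) + (-1.4)·(5.2) + 0.7 = -7.24

-7.24


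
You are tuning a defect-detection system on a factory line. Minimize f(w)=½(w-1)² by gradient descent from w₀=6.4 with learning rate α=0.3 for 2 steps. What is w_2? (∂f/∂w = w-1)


step 1: grad = 6.4-1 = 5.4; w = 6.4 - 0.3·(5.4) = 4.78
step 2: grad = 4.78-1 = 3.78; w = 4.78 - 0.3·(3.78) = 3.646

3.646


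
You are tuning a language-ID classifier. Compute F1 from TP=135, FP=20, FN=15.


Precision = 135/155 = 0.871
Recall = 135/150 = 0.9
F1 = 2·P·R/(P+R) = 2·TP/(2·TP+FP+FN) = 270/(270+20+15) = 270/305 = 0.8852

0.8852


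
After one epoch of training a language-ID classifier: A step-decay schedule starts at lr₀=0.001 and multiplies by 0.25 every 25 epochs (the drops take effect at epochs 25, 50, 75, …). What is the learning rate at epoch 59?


n_drops = ⌊59/25⌋ = 2
lr = 0.001·0.25^2 = 0.001·0.0625 = 0.0000625

0.0000625


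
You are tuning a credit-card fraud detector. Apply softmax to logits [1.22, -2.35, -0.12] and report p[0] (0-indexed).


Exponentials: e^1.22=3.3872, e^-2.35=0.0954, e^-0.12=0.8869
Sum = 4.3695
Softmax = [0.7752, 0.0218, 0.203]
p[0] = 3.3872/4.3695 = 0.7752

0.7752


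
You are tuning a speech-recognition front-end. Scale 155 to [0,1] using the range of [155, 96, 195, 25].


min=25, max=195
(155-25)/(195-25) = 130/170 = 0.7647

0.7647


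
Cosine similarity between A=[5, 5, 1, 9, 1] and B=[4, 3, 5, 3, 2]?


A·B = 5·4 + 5·3 + 1·5 + 9·3 + 1·2 = 69
‖A‖ = √133 = 11.5326, ‖B‖ = √63 = 7.9373
cos = 69/(√133·√63) = 69/√8379 = 0.7538

0.7538


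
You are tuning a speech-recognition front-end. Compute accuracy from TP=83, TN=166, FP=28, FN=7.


Accuracy = (TP+TN)/(TP+TN+FP+FN)
= (83+166)/(284)
= 249/284 = 87.68%

87.68%


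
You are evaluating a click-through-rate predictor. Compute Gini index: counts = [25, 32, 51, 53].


Probabilities: [25/161, 32/161, 51/161, 53/161] ≈ [0.1553, 0.1988, 0.3168, 0.3292]
Σpᵢ² = (625 + 1024 + 2601 + 2809)/161² = 7059/25921
Gini = 1 - Σpᵢ² = 1 - 7059/25921 = 0.7277

0.7277


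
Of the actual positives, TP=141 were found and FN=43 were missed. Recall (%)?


Recall = TP/(TP+FN)
= 141/(141+43)
= 141/184 = 76.63%

76.63%


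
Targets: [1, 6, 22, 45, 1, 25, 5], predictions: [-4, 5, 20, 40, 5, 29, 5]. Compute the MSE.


Squared errors: (1+ 4)²=25, (6-5)²=1, (22-20)²=4, (45-40)²=25, (1-5)²=16, (25-29)²=16, (5-5)²=0
Sum = 87
MSE = 87/7 = 87/7

87/7


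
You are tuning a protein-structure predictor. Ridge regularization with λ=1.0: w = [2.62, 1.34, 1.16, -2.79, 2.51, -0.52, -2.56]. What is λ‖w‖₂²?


‖w‖₂² = (2.62)² + (1.34)² + (1.16)² + (-2.79)² + (2.51)² + (-0.52)² + (-2.56)²
     = 6.8644 + 1.7956 + 1.3456 + 7.7841 + 6.3001 + 0.2704 + 6.5536
     = 30.9138
λ·‖w‖₂² = 1.0·30.9138 = 30.9138

30.9138


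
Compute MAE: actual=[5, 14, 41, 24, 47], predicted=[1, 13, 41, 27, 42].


Absolute errors: |5-1|=4, |14-13|=1, |41-41|=0, |24-27|=3, |47-42|=5
Sum = 13
MAE = 13/5 = 13/5

13/5


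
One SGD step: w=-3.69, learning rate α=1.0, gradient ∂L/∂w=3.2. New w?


w_new = w - α·∇
= -3.69 - 1.0·3.2
= -3.69 - 3.2
= -6.89

-6.89


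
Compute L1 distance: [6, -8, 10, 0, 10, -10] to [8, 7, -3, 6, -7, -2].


d = |6-8| + |-8-7| + |10+ 3| + |0-6| + |10+ 7| + |-10+ 2|
  = 2 + 15 + 13 + 6 + 17 + 8
  = 61

61


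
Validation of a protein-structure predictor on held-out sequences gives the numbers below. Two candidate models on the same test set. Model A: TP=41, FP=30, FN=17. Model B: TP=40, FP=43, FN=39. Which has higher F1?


Model A: P=41/71=0.5775, R=41/58=0.7069, F1=2PR/(P+R)=2TP/(2TP+FP+FN)=82/129=0.6357
Model B: P=40/83=0.4819, R=40/79=0.5063, F1=2PR/(P+R)=2TP/(2TP+FP+FN)=80/162=0.4938
0.6357 > 0.4938 → Model A

Model A


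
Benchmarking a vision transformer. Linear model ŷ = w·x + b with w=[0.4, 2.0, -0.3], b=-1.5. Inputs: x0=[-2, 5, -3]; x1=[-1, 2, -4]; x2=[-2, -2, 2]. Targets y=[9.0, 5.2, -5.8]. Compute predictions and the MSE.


ŷ0 = (0.4)·(-2) + (2.0)·(5) + (-0.3)·(-3) - 1.5 = 8.6
ŷ1 = (0.4)·(-1) + (2.0)·(2) + (-0.3)·(-4) - 1.5 = 3.3
ŷ2 = (0.4)·(-2) + (2.0)·(-2) + (-0.3)·(2) - 1.5 = -6.9
errors² = [0.16, 3.61, 1.21]
MSE = 4.9800/3 = 1.66

1.66


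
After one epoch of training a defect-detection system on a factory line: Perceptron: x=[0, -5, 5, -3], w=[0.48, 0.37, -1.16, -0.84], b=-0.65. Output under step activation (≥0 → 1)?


z = (0)·(0.48) + (-5)·(0.37) + (5)·(-1.16) + (-3)·(-0.84) - 0.65
  = -5.78
step(z) = 0 (z<0)

0


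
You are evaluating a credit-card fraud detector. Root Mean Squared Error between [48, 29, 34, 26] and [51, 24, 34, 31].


MSE = 59/4 = 14.75
RMSE = √(59/4) = 3.8406

3.8406


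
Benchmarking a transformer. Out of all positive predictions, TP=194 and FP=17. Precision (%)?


Precision = TP/(TP+FP)
= 194/(194+17)
= 194/211 = 91.94%

91.94%


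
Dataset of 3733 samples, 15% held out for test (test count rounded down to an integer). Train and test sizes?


Test = ⌊3733·15/100⌋ = 559
Train = 3733 - 559 = 3174

Train: 3174, Test: 559


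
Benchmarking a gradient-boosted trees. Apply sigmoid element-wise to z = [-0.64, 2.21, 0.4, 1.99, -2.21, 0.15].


σ(-0.64) = 1/(1+e^0.64) = 0.3452
σ(2.21) = 1/(1+e^-2.21) = 0.9011
σ(0.4) = 1/(1+e^-0.4) = 0.5987
σ(1.99) = 1/(1+e^-1.99) = 0.8797
σ(-2.21) = 1/(1+e^2.21) = 0.0989
σ(0.15) = 1/(1+e^-0.15) = 0.5374
result = [0.3452, 0.9011, 0.5987, 0.8797, 0.0989, 0.5374]

[0.3452, 0.9011, 0.5987, 0.8797, 0.0989, 0.5374]


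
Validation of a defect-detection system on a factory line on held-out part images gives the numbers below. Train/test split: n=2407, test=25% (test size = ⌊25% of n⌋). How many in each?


Test = ⌊2407·25/100⌋ = 601
Train = 2407 - 601 = 1806

Train: 1806, Test: 601


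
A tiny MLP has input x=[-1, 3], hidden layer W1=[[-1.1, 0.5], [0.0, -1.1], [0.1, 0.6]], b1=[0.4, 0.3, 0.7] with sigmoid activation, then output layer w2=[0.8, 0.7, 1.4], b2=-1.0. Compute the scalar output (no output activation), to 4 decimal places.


z1[0] = (-1.1)·(-1) + (0.5)·(3) + 0.4 = 3.0
z1[1] = (0.0)·(-1) + (-1.1)·(3) + 0.3 = -3.0
z1[2] = (0.1)·(-1) + (0.6)·(3) + 0.7 = 2.4
h = sigmoid(z1) = [0.9526, 0.0474, 0.9168]
output = (0.8)·(0.9526) + (0.7)·(0.0474) + (1.4)·(0.9168) - 1.0 = 1.0788

1.0788


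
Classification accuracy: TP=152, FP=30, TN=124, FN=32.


Accuracy = (TP+TN)/(TP+TN+FP+FN)
= (152+124)/(338)
= 276/338 = 81.66%

81.66%


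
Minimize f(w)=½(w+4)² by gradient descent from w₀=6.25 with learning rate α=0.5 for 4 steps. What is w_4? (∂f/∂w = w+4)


step 1: grad = 6.25+4 = 10.25; w = 6.25 - 0.5·(10.25) = 1.125
step 2: grad = 1.125+4 = 5.125; w = 1.125 - 0.5·(5.125) = -1.4375
step 3: grad = -1.4375+4 = 2.5625; w = -1.4375 - 0.5·(2.5625) = -2.71875
step 4: grad = -2.71875+4 = 1.28125; w = -2.71875 - 0.5·(1.28125) = -3.359375

-3.359375


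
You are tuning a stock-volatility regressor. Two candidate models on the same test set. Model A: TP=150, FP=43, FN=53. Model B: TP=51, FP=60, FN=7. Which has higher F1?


Model A: P=150/193=0.7772, R=150/203=0.7389, F1=2PR/(P+R)=2TP/(2TP+FP+FN)=300/396=0.7576
Model B: P=51/111=0.4595, R=51/58=0.8793, F1=2PR/(P+R)=2TP/(2TP+FP+FN)=102/169=0.6036
0.7576 > 0.6036 → Model A

Model A


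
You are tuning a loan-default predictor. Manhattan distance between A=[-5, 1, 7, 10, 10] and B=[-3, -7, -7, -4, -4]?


d = |-5+ 3| + |1+ 7| + |7+ 7| + |10+ 4| + |10+ 4|
  = 2 + 8 + 14 + 14 + 14
  = 52

52


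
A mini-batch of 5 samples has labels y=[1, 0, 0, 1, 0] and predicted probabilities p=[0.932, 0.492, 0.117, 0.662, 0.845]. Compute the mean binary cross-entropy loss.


L[0] = -ln(0.932) = 0.0704
L[1] = -ln(1-0.492) = -ln(0.508) = 0.6773
L[2] = -ln(1-0.117) = -ln(0.883) = 0.1244
L[3] = -ln(0.662) = 0.4125
L[4] = -ln(1-0.845) = -ln(0.155) = 1.8643
mean = (0.0704 + 0.6773 + 0.1244 + 0.4125 + 1.8643)/5 = 0.6298

0.6298


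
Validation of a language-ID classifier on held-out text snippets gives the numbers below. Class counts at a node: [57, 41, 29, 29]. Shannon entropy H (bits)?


Probabilities: [57/156, 41/156, 29/156, 29/156] ≈ [0.3654, 0.2628, 0.1859, 0.1859]
H = -((57/156)·log₂(57/156) + (41/156)·log₂(41/156) + (29/156)·log₂(29/156) + (29/156)·log₂(29/156))
  = 1.9399 bits

1.9399 bits


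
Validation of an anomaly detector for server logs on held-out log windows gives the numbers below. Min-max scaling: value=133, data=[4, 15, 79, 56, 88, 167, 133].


min=4, max=167
(133-4)/(167-4) = 129/163 = 0.7914

0.7914


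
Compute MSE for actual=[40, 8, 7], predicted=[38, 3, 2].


Squared errors: (40-38)²=4, (8-3)²=25, (7-2)²=25
Sum = 54
MSE = 54/3 = 18

18


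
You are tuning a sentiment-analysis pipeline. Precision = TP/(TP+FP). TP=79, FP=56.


Precision = TP/(TP+FP)
= 79/(79+56)
= 79/135 = 58.52%

58.52%


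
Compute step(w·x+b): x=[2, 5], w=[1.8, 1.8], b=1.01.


z = (2)·(1.8) + (5)·(1.8) + 1.01
  = 13.61
step(z) = 1 (z≥0)

1


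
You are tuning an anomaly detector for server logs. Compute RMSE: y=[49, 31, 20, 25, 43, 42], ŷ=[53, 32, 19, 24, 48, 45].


MSE = 53/6 = 8.8333
RMSE = √(53/6) = 2.9721

2.9721


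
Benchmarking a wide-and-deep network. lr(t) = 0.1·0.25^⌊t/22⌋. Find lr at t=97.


n_drops = ⌊97/22⌋ = 4
lr = 0.1·0.25^4 = 0.1·0.00390625 = 0.000390625

0.000390625


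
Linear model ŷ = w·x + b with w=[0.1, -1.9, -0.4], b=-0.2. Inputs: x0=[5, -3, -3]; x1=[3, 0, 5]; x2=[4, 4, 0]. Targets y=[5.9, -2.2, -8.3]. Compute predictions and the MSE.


ŷ0 = (0.1)·(5) + (-1.9)·(-3) + (-0.4)·(-3) - 0.2 = 7.2
ŷ1 = (0.1)·(3) + (-1.9)·(0) + (-0.4)·(5) - 0.2 = -1.9
ŷ2 = (0.1)·(4) + (-1.9)·(4) + (-0.4)·(0) - 0.2 = -7.4
errors² = [1.69, 0.09, 0.81]
MSE = 2.5900/3 = 0.8633

0.8633


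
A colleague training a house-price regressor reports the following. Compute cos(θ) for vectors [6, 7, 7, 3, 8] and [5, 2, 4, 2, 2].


A·B = 6·5 + 7·2 + 7·4 + 3·2 + 8·2 = 94
‖A‖ = √207 = 14.3875, ‖B‖ = √53 = 7.2801
cos = 94/(√207·√53) = 94/√10971 = 0.8974

0.8974


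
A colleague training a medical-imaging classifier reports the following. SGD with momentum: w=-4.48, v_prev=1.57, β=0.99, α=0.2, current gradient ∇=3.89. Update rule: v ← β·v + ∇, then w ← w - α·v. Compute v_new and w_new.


v_new = 0.99·1.57 + 3.89 = 1.5543 + 3.89 = 5.4443
w_new = -4.48 - 0.2·5.4443 = -4.48 - 1.08886 = -5.56886

v_new=5.4443, w_new=-5.56886


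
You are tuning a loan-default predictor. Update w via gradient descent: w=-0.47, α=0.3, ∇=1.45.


w_new = w - α·∇
= -0.47 - 0.3·1.45
= -0.47 - 0.435
= -0.905

-0.905


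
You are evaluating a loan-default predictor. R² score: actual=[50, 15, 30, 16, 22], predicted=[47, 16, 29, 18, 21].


ȳ = 26.6
SS_res = Σ(y-ŷ)² = 16
SS_tot = Σ(y-ȳ)² = 827.2
R² = 1 - SS_res/SS_tot = 1 - 0.0193 = 0.9807

0.9807


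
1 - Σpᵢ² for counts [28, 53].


Probabilities: [28/81, 53/81] ≈ [0.3457, 0.6543]
Σpᵢ² = (784 + 2809)/81² = 3593/6561
Gini = 1 - Σpᵢ² = 1 - 3593/6561 = 0.4524

0.4524


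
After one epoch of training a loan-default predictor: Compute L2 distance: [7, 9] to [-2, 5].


d = √((7+ 2)² + (9-5)²)
  = √(81 + 16)
  = √97 = 9.8489

9.8489


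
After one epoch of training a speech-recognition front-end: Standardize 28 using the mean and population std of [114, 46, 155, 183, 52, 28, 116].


μ = 99.1429, σ = 54.4647
z = (28 - 99.1429)/54.4647 = -1.3062

-1.3062


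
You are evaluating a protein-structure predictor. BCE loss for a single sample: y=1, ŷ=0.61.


BCE = -[y·ln(p) + (1-y)·ln(1-p)]
= -1·ln(0.61) - 0
= -ln(0.61) = 0.4943

0.4943


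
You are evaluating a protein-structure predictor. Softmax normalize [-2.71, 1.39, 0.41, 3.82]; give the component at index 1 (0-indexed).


Exponentials: e^-2.71=0.0665, e^1.39=4.0149, e^0.41=1.5068, e^3.82=45.6042
Sum = 51.1924
Softmax = [0.0013, 0.0784, 0.0294, 0.8908]
p[1] = 4.0149/51.1924 = 0.0784

0.0784


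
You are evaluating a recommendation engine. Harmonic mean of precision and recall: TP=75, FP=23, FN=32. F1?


Precision = 75/98 = 0.7653
Recall = 75/107 = 0.7009
F1 = 2·P·R/(P+R) = 2·TP/(2·TP+FP+FN) = 150/(150+23+32) = 150/205 = 0.7317

0.7317


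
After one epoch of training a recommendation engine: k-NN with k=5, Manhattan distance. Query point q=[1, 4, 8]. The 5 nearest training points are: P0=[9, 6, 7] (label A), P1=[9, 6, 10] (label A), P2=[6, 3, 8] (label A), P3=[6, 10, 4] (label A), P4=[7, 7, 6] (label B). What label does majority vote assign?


d(q,P0) = 11  (label A)
d(q,P1) = 12  (label A)
d(q,P2) = 6  (label A)
d(q,P3) = 15  (label A)
d(q,P4) = 11  (label B)
Votes: A=4, B=1
Majority → A

A


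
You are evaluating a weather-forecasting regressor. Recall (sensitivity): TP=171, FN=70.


Recall = TP/(TP+FN)
= 171/(171+70)
= 171/241 = 70.95%

70.95%


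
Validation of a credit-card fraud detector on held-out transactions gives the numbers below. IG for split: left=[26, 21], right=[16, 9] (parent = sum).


Parent = [42, 30], H_parent = 0.9799
H_left = 0.9918 (n=47), H_right = 0.9427 (n=25)
H_children = (47/72)·0.9918 + (25/72)·0.9427 = 0.9748
IG = 0.9799 - 0.9748 = 0.0051

0.0051


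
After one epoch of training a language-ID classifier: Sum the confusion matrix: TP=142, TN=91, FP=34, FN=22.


Total = TP + TN + FP + FN
= 142 + 91 + 34 + 22
= 289
(Predicted positive: 176, predicted negative: 113)

289


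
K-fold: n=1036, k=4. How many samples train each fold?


Fold size = 1036/4 = 259
Training per fold = 1036 - 259 = 777

777


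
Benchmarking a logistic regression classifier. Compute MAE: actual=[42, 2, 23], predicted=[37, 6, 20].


Absolute errors: |42-37|=5, |2-6|=4, |23-20|=3
Sum = 12
MAE = 12/3 = 4

4


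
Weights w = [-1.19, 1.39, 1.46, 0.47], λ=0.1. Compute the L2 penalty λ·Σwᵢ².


‖w‖₂² = (-1.19)² + (1.39)² + (1.46)² + (0.47)²
     = 1.4161 + 1.9321 + 2.1316 + 0.2209
     = 5.7007
λ·‖w‖₂² = 0.1·5.7007 = 0.57007

0.57007


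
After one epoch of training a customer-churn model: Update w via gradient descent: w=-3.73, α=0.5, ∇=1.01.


w_new = w - α·∇
= -3.73 - 0.5·1.01
= -3.73 - 0.505
= -4.235

-4.235


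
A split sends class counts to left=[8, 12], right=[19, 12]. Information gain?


Parent = [27, 24], H_parent = 0.9975
H_left = 0.971 (n=20), H_right = 0.9629 (n=31)
H_children = (20/51)·0.971 + (31/51)·0.9629 = 0.9661
IG = 0.9975 - 0.9661 = 0.0314

0.0314


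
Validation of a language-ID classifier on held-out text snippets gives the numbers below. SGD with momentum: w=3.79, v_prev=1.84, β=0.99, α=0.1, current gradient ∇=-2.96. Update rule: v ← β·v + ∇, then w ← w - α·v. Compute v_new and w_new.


v_new = 0.99·1.84 - 2.96 = 1.8216 - 2.96 = -1.1384
w_new = 3.79 - 0.1·-1.1384 = 3.79 + 0.11384 = 3.90384

v_new=-1.1384, w_new=3.90384


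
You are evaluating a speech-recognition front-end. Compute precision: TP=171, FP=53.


Precision = TP/(TP+FP)
= 171/(171+53)
= 171/224 = 76.34%

76.34%


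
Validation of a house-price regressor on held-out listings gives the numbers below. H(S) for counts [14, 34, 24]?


Probabilities: [14/72, 34/72, 24/72] ≈ [0.1944, 0.4722, 0.3333]
H = -((14/72)·log₂(14/72) + (34/72)·log₂(34/72) + (24/72)·log₂(24/72))
  = 1.4989 bits

1.4989 bits


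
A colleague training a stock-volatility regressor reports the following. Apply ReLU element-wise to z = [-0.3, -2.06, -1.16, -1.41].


ReLU(-0.3) = max(0, -0.3) = 0.0
ReLU(-2.06) = max(0, -2.06) = 0.0
ReLU(-1.16) = max(0, -1.16) = 0.0
ReLU(-1.41) = max(0, -1.41) = 0.0
result = [0.0, 0.0, 0.0, 0.0]

[0.0, 0.0, 0.0, 0.0]


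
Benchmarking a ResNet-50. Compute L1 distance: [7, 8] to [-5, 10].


d = |7+ 5| + |8-10|
  = 12 + 2
  = 14

14


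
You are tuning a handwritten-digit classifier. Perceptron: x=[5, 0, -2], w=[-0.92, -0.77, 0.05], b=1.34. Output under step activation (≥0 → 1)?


z = (5)·(-0.92) + (0)·(-0.77) + (-2)·(0.05) + 1.34
  = -3.36
step(z) = 0 (z<0)

0


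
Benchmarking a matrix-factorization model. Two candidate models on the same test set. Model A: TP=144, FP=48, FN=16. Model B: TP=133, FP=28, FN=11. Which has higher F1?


Model A: P=144/192=0.75, R=144/160=0.9, F1=2PR/(P+R)=2TP/(2TP+FP+FN)=288/352=0.8182
Model B: P=133/161=0.8261, R=133/144=0.9236, F1=2PR/(P+R)=2TP/(2TP+FP+FN)=266/305=0.8721
0.8182 < 0.8721 → Model B

Model B


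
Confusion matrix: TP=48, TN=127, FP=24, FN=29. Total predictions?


Total = TP + TN + FP + FN
= 48 + 127 + 24 + 29
= 228
(Predicted positive: 72, predicted negative: 156)

228


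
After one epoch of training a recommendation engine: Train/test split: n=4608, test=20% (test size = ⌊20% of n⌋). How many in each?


Test = ⌊4608·20/100⌋ = 921
Train = 4608 - 921 = 3687

Train: 3687, Test: 921


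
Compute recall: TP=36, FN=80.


Recall = TP/(TP+FN)
= 36/(36+80)
= 36/116 = 31.03%

31.03%


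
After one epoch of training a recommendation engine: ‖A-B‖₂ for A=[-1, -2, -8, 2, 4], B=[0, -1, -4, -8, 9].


d = √((-1-0)² + (-2+ 1)² + (-8+ 4)² + (2+ 8)² + (4-9)²)
  = √(1 + 1 + 16 + 100 + 25)
  = √143 = 11.9583

11.9583


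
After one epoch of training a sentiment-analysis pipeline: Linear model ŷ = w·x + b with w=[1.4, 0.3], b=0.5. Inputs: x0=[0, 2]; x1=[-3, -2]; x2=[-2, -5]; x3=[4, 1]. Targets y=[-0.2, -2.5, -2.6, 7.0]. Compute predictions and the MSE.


ŷ0 = (1.4)·(0) + (0.3)·(2) + 0.5 = 1.1
ŷ1 = (1.4)·(-3) + (0.3)·(-2) + 0.5 = -4.3
ŷ2 = (1.4)·(-2) + (0.3)·(-5) + 0.5 = -3.8
ŷ3 = (1.4)·(4) + (0.3)·(1) + 0.5 = 6.4
errors² = [1.69, 3.24, 1.44, 0.36]
MSE = 6.7300/4 = 1.6825

1.6825


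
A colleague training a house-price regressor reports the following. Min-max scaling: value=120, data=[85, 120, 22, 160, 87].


min=22, max=160
(120-22)/(160-22) = 98/138 = 0.7101

0.7101


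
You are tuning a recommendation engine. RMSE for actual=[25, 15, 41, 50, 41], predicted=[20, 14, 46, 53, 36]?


MSE = 85/5 = 17
RMSE = √(85/5) = 4.1231

4.1231


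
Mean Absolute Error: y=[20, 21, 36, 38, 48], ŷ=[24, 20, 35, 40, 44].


Absolute errors: |20-24|=4, |21-20|=1, |36-35|=1, |38-40|=2, |48-44|=4
Sum = 12
MAE = 12/5 = 12/5

12/5


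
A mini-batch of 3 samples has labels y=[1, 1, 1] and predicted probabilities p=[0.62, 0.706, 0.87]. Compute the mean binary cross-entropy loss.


L[0] = -ln(0.62) = 0.478
L[1] = -ln(0.706) = 0.3481
L[2] = -ln(0.87) = 0.1393
mean = (0.478 + 0.3481 + 0.1393)/3 = 0.3218

0.3218


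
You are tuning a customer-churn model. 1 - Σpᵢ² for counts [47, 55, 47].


Probabilities: [47/149, 55/149, 47/149] ≈ [0.3154, 0.3691, 0.3154]
Σpᵢ² = (2209 + 3025 + 2209)/149² = 7443/22201
Gini = 1 - Σpᵢ² = 1 - 7443/22201 = 0.6647

0.6647


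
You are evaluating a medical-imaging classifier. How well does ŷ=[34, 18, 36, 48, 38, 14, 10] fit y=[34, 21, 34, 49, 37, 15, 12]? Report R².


ȳ = 28.8571
SS_res = Σ(y-ŷ)² = 20
SS_tot = Σ(y-ȳ)² = 1062.86
R² = 1 - SS_res/SS_tot = 1 - 0.0188 = 0.9812

0.9812


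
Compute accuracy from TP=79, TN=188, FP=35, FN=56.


Accuracy = (TP+TN)/(TP+TN+FP+FN)
= (79+188)/(358)
= 267/358 = 74.58%

74.58%


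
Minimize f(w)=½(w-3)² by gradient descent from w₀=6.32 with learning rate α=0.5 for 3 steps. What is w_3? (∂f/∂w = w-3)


step 1: grad = 6.32-3 = 3.32; w = 6.32 - 0.5·(3.32) = 4.66
step 2: grad = 4.66-3 = 1.66; w = 4.66 - 0.5·(1.66) = 3.83
step 3: grad = 3.83-3 = 0.83; w = 3.83 - 0.5·(0.83) = 3.415

3.415


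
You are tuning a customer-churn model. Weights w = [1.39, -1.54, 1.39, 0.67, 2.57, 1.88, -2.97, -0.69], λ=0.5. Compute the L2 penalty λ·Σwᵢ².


‖w‖₂² = (1.39)² + (-1.54)² + (1.39)² + (0.67)² + (2.57)² + (1.88)² + (-2.97)² + (-0.69)²
     = 1.9321 + 2.3716 + 1.9321 + 0.4489 + 6.6049 + 3.5344 + 8.8209 + 0.4761
     = 26.121
λ·‖w‖₂² = 0.5·26.121 = 13.0605

13.0605


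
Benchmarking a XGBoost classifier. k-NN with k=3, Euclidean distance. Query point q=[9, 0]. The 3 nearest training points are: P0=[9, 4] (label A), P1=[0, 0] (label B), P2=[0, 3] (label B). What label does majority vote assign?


d(q,P0) = 4.0  (label A)
d(q,P1) = 9.0  (label B)
d(q,P2) = 9.4868  (label B)
Votes: A=1, B=2
Majority → B

B


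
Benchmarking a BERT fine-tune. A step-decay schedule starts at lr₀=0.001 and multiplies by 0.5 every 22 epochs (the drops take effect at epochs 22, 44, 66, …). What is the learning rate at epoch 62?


n_drops = ⌊62/22⌋ = 2
lr = 0.001·0.5^2 = 0.001·0.25 = 0.00025

0.00025


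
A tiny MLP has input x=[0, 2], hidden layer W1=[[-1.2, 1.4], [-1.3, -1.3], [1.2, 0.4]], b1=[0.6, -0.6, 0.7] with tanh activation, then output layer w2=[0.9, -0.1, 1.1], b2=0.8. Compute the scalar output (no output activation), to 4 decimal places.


z1[0] = (-1.2)·(0) + (1.4)·(2) + 0.6 = 3.4
z1[1] = (-1.3)·(0) + (-1.3)·(2) - 0.6 = -3.2
z1[2] = (1.2)·(0) + (0.4)·(2) + 0.7 = 1.5
h = tanh(z1) = [0.9978, -0.9967, 0.9051]
output = (0.9)·(0.9978) + (-0.1)·(-0.9967) + (1.1)·(0.9051) + 0.8 = 2.7933

2.7933


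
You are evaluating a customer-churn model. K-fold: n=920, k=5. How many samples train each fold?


Fold size = 920/5 = 184
Training per fold = 920 - 184 = 736

736


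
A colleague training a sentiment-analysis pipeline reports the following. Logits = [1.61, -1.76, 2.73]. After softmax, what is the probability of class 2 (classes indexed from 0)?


Exponentials: e^1.61=5.0028, e^-1.76=0.172, e^2.73=15.3329
Sum = 20.5077
Softmax = [0.2439, 0.0084, 0.7477]
p[2] = 15.3329/20.5077 = 0.7477

0.7477


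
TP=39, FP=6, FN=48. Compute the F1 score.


Precision = 39/45 = 0.8667
Recall = 39/87 = 0.4483
F1 = 2·P·R/(P+R) = 2·TP/(2·TP+FP+FN) = 78/(78+6+48) = 78/132 = 0.5909

0.5909


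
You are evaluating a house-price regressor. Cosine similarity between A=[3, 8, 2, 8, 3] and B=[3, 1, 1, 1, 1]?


A·B = 3·3 + 8·1 + 2·1 + 8·1 + 3·1 = 30
‖A‖ = √150 = 12.2474, ‖B‖ = √13 = 3.6056
cos = 30/(√150·√13) = 30/√1950 = 0.6794

0.6794


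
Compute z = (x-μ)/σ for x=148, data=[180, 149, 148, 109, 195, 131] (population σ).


μ = 152, σ = 28.717
z = (148 - 152)/28.717 = -0.1393

-0.1393


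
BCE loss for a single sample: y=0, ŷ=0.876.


BCE = -[y·ln(p) + (1-y)·ln(1-p)]
= -0 - 1·ln(1-0.876)
= -ln(0.124) = 2.0875

2.0875


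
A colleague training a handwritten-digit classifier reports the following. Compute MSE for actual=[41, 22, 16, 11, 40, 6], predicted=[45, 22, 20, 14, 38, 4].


Squared errors: (41-45)²=16, (22-22)²=0, (16-20)²=16, (11-14)²=9, (40-38)²=4, (6-4)²=4
Sum = 49
MSE = 49/6 = 49/6

49/6


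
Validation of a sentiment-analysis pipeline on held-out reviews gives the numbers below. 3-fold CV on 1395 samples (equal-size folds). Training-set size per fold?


Fold size = 1395/3 = 465
Training per fold = 1395 - 465 = 930

930


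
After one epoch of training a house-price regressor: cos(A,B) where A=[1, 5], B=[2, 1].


A·B = 1·2 + 5·1 = 7
‖A‖ = √26 = 5.099, ‖B‖ = √5 = 2.2361
cos = 7/(√26·√5) = 7/√130 = 0.6139

0.6139


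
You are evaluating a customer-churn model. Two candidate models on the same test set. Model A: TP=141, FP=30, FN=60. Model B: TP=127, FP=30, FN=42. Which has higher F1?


Model A: P=141/171=0.8246, R=141/201=0.7015, F1=2PR/(P+R)=2TP/(2TP+FP+FN)=282/372=0.7581
Model B: P=127/157=0.8089, R=127/169=0.7515, F1=2PR/(P+R)=2TP/(2TP+FP+FN)=254/326=0.7791
0.7581 < 0.7791 → Model B

Model B


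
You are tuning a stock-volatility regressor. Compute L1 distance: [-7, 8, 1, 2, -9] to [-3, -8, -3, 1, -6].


d = |-7+ 3| + |8+ 8| + |1+ 3| + |2-1| + |-9+ 6|
  = 4 + 16 + 4 + 1 + 3
  = 28

28


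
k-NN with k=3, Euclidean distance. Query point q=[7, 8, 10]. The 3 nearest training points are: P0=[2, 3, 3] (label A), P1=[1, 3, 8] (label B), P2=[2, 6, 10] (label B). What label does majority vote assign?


d(q,P0) = 9.9499  (label A)
d(q,P1) = 8.0623  (label B)
d(q,P2) = 5.3852  (label B)
Votes: A=1, B=2
Majority → B

B


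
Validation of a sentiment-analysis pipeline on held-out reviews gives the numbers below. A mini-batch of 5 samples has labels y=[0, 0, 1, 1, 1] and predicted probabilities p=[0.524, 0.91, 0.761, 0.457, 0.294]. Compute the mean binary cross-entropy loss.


L[0] = -ln(1-0.524) = -ln(0.476) = 0.7423
L[1] = -ln(1-0.91) = -ln(0.09) = 2.4079
L[2] = -ln(0.761) = 0.2731
L[3] = -ln(0.457) = 0.7831
L[4] = -ln(0.294) = 1.2242
mean = (0.7423 + 2.4079 + 0.2731 + 0.7831 + 1.2242)/5 = 1.0861

1.0861


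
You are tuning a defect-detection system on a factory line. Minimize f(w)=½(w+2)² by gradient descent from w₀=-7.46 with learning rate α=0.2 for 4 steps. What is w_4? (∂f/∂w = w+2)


step 1: grad = -7.46+2 = -5.46; w = -7.46 - 0.2·(-5.46) = -6.368
step 2: grad = -6.368+2 = -4.368; w = -6.368 - 0.2·(-4.368) = -5.4944
step 3: grad = -5.4944+2 = -3.4944; w = -5.4944 - 0.2·(-3.4944) = -4.79552
step 4: grad = -4.79552+2 = -2.79552; w = -4.79552 - 0.2·(-2.79552) = -4.236416

-4.236416


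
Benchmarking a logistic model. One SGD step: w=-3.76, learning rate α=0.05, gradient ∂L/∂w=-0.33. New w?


w_new = w - α·∇
= -3.76 - 0.05·-0.33
= -3.76 + 0.0165
= -3.7435

-3.7435


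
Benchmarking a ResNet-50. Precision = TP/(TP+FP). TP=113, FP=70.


Precision = TP/(TP+FP)
= 113/(113+70)
= 113/183 = 61.75%

61.75%


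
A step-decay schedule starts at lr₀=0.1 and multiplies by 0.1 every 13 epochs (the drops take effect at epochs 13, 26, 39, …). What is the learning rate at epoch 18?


n_drops = ⌊18/13⌋ = 1
lr = 0.1·0.1^1 = 0.1·0.1 = 0.01

0.01


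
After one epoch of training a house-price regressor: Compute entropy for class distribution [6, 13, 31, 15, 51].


Probabilities: [6/116, 13/116, 31/116, 15/116, 51/116] ≈ [0.0517, 0.1121, 0.2672, 0.1293, 0.4397]
H = -((6/116)·log₂(6/116) + (13/116)·log₂(13/116) + (31/116)·log₂(31/116) + (15/116)·log₂(15/116) + (51/116)·log₂(51/116))
  = 1.9865 bits

1.9865 bits
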